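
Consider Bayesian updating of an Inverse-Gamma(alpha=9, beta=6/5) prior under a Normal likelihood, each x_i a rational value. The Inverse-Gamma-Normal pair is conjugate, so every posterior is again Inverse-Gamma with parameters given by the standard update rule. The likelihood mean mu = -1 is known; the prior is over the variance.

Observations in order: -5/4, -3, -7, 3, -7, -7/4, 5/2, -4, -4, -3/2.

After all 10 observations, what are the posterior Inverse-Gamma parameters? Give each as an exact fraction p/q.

obs 1: x=-5/4 → posterior Inverse-Gamma(19/2, 197/160)
obs 2: x=-3 → posterior Inverse-Gamma(10, 517/160)
obs 3: x=-7 → posterior Inverse-Gamma(21/2, 3397/160)
obs 4: x=3 → posterior Inverse-Gamma(11, 4677/160)
obs 5: x=-7 → posterior Inverse-Gamma(23/2, 7557/160)
obs 6: x=-7/4 → posterior Inverse-Gamma(12, 3801/80)
obs 7: x=5/2 → posterior Inverse-Gamma(25/2, 4291/80)
obs 8: x=-4 → posterior Inverse-Gamma(13, 4651/80)
obs 9: x=-4 → posterior Inverse-Gamma(27/2, 5011/80)
obs 10: x=-3/2 → posterior Inverse-Gamma(14, 5021/80)

alpha=14, beta=5021/80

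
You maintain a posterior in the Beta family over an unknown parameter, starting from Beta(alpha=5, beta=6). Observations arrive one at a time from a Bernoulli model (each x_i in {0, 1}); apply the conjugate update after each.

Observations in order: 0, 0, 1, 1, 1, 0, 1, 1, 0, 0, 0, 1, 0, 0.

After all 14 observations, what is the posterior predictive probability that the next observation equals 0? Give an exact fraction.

14/25

obs 1: x=0 → posterior Beta(5, 7)
obs 2: x=0 → posterior Beta(5, 8)
obs 3: x=1 → posterior Beta(6, 8)
obs 4: x=1 → posterior Beta(7, 8)
obs 5: x=1 → posterior Beta(8, 8)
obs 6: x=0 → posterior Beta(8, 9)
obs 7: x=1 → posterior Beta(9, 9)
obs 8: x=1 → posterior Beta(10, 9)
obs 9: x=0 → posterior Beta(10, 10)
obs 10: x=0 → posterior Beta(10, 11)
obs 11: x=0 → posterior Beta(10, 12)
obs 12: x=1 → posterior Beta(11, 12)
obs 13: x=0 → posterior Beta(11, 13)
obs 14: x=0 → posterior Beta(11, 14)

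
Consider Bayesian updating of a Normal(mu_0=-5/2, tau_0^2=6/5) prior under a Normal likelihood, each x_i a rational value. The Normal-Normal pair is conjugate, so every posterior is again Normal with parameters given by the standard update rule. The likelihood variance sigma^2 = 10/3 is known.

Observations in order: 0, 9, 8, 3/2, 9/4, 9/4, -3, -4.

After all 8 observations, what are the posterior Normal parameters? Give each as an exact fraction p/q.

obs 1: x=0 → posterior Normal(-125/68, 15/17)
obs 2: x=9 → posterior Normal(37/86, 30/43)
obs 3: x=8 → posterior Normal(181/104, 15/26)
obs 4: x=3/2 → posterior Normal(104/61, 30/61)
obs 5: x=9/4 → posterior Normal(71/40, 3/7)
obs 6: x=9/4 → posterior Normal(289/158, 30/79)
obs 7: x=-3 → posterior Normal(235/176, 15/44)
obs 8: x=-4 → posterior Normal(163/194, 30/97)

mu_0=163/194, tau_0^2=30/97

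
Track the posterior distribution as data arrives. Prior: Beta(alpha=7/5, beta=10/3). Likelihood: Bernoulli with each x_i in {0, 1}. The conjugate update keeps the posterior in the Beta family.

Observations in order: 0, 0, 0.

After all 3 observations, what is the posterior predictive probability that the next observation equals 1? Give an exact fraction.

21/116

obs 1: x=0 → posterior Beta(7/5, 13/3)
obs 2: x=0 → posterior Beta(7/5, 16/3)
obs 3: x=0 → posterior Beta(7/5, 19/3)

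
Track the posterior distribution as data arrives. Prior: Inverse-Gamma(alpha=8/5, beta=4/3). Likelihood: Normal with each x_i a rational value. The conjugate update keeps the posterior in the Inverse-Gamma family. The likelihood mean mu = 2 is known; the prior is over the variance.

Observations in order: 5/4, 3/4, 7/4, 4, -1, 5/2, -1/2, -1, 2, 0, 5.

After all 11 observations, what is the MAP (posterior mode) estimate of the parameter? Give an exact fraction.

11125/3888

obs 1: x=5/4 → posterior Inverse-Gamma(21/10, 155/96)
obs 2: x=3/4 → posterior Inverse-Gamma(13/5, 115/48)
obs 3: x=7/4 → posterior Inverse-Gamma(31/10, 233/96)
obs 4: x=4 → posterior Inverse-Gamma(18/5, 425/96)
obs 5: x=-1 → posterior Inverse-Gamma(41/10, 857/96)
obs 6: x=5/2 → posterior Inverse-Gamma(23/5, 869/96)
obs 7: x=-1/2 → posterior Inverse-Gamma(51/10, 1169/96)
obs 8: x=-1 → posterior Inverse-Gamma(28/5, 1601/96)
obs 9: x=2 → posterior Inverse-Gamma(61/10, 1601/96)
obs 10: x=0 → posterior Inverse-Gamma(33/5, 1793/96)
obs 11: x=5 → posterior Inverse-Gamma(71/10, 2225/96)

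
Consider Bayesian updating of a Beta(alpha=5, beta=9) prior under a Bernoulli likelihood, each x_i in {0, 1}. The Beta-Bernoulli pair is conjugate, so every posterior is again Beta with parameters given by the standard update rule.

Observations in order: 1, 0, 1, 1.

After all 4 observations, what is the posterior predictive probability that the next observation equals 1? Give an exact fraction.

obs 1: x=1 → posterior Beta(6, 9)
obs 2: x=0 → posterior Beta(6, 10)
obs 3: x=1 → posterior Beta(7, 10)
obs 4: x=1 → posterior Beta(8, 10)

4/9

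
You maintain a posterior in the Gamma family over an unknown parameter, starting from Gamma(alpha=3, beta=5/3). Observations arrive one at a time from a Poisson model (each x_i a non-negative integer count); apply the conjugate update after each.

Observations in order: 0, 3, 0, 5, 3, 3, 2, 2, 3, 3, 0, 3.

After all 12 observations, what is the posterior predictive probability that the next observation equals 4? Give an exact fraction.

91086428425289788275167854238776987434394066381675665/856856959312109248000932890368466987497516931473211392

obs 1: x=0 → posterior Gamma(3, 8/3)
obs 2: x=3 → posterior Gamma(6, 11/3)
obs 3: x=0 → posterior Gamma(6, 14/3)
obs 4: x=5 → posterior Gamma(11, 17/3)
obs 5: x=3 → posterior Gamma(14, 20/3)
obs 6: x=3 → posterior Gamma(17, 23/3)
obs 7: x=2 → posterior Gamma(19, 26/3)
obs 8: x=2 → posterior Gamma(21, 29/3)
obs 9: x=3 → posterior Gamma(24, 32/3)
obs 10: x=3 → posterior Gamma(27, 35/3)
obs 11: x=0 → posterior Gamma(27, 38/3)
obs 12: x=3 → posterior Gamma(30, 41/3)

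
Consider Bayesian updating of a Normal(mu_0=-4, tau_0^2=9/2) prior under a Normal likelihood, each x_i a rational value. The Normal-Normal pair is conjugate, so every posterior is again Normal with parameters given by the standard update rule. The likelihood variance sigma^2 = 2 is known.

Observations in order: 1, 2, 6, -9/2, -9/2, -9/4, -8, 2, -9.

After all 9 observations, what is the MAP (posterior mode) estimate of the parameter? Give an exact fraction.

-137/68

obs 1: x=1 → posterior Normal(-7/13, 18/13)
obs 2: x=2 → posterior Normal(1/2, 9/11)
obs 3: x=6 → posterior Normal(65/31, 18/31)
obs 4: x=-9/2 → posterior Normal(49/80, 9/20)
obs 5: x=-9/2 → posterior Normal(-16/49, 18/49)
obs 6: x=-9/4 → posterior Normal(-5/8, 9/29)
obs 7: x=-8 → posterior Normal(-433/268, 18/67)
obs 8: x=2 → posterior Normal(-19/16, 9/38)
obs 9: x=-9 → posterior Normal(-137/68, 18/85)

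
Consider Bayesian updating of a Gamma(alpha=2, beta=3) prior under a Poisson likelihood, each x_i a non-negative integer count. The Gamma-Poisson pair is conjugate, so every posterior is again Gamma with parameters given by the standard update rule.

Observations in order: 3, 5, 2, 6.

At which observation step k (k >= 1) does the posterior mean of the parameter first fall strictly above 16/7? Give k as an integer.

obs 1: x=3 → posterior Gamma(5, 4)
obs 2: x=5 → posterior Gamma(10, 5)
obs 3: x=2 → posterior Gamma(12, 6)
obs 4: x=6 → posterior Gamma(18, 7)

k = 4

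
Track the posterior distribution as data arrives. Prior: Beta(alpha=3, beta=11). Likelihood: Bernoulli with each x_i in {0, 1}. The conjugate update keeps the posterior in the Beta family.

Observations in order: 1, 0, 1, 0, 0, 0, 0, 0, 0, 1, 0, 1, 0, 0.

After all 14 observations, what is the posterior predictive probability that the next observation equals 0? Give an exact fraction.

obs 1: x=1 → posterior Beta(4, 11)
obs 2: x=0 → posterior Beta(4, 12)
obs 3: x=1 → posterior Beta(5, 12)
obs 4: x=0 → posterior Beta(5, 13)
obs 5: x=0 → posterior Beta(5, 14)
obs 6: x=0 → posterior Beta(5, 15)
obs 7: x=0 → posterior Beta(5, 16)
obs 8: x=0 → posterior Beta(5, 17)
obs 9: x=0 → posterior Beta(5, 18)
obs 10: x=1 → posterior Beta(6, 18)
obs 11: x=0 → posterior Beta(6, 19)
obs 12: x=1 → posterior Beta(7, 19)
obs 13: x=0 → posterior Beta(7, 20)
obs 14: x=0 → posterior Beta(7, 21)

3/4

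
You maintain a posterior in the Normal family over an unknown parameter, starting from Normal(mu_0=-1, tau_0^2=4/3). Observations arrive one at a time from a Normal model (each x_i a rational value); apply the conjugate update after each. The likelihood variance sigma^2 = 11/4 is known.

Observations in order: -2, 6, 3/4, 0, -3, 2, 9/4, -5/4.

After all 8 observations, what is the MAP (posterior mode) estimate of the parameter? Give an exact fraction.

43/161

obs 1: x=-2 → posterior Normal(-65/49, 44/49)
obs 2: x=6 → posterior Normal(31/65, 44/65)
obs 3: x=3/4 → posterior Normal(43/81, 44/81)
obs 4: x=0 → posterior Normal(43/97, 44/97)
obs 5: x=-3 → posterior Normal(-5/113, 44/113)
obs 6: x=2 → posterior Normal(9/43, 44/129)
obs 7: x=9/4 → posterior Normal(63/145, 44/145)
obs 8: x=-5/4 → posterior Normal(43/161, 44/161)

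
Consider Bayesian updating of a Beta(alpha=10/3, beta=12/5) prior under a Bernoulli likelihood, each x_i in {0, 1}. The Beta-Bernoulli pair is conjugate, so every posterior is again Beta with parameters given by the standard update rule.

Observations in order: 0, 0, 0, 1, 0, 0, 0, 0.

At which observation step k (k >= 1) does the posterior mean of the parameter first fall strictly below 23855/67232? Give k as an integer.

k = 7

obs 1: x=0 → posterior Beta(10/3, 17/5)
obs 2: x=0 → posterior Beta(10/3, 22/5)
obs 3: x=0 → posterior Beta(10/3, 27/5)
obs 4: x=1 → posterior Beta(13/3, 27/5)
obs 5: x=0 → posterior Beta(13/3, 32/5)
obs 6: x=0 → posterior Beta(13/3, 37/5)
obs 7: x=0 → posterior Beta(13/3, 42/5)
obs 8: x=0 → posterior Beta(13/3, 47/5)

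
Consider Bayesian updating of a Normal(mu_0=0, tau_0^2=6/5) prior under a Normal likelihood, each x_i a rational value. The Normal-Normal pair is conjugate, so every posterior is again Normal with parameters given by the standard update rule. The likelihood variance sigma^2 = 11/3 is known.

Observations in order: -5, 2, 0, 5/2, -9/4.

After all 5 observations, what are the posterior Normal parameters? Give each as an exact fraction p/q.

obs 1: x=-5 → posterior Normal(-90/73, 66/73)
obs 2: x=2 → posterior Normal(-54/91, 66/91)
obs 3: x=0 → posterior Normal(-54/109, 66/109)
obs 4: x=5/2 → posterior Normal(-9/127, 66/127)
obs 5: x=-9/4 → posterior Normal(-99/290, 66/145)

mu_0=-99/290, tau_0^2=66/145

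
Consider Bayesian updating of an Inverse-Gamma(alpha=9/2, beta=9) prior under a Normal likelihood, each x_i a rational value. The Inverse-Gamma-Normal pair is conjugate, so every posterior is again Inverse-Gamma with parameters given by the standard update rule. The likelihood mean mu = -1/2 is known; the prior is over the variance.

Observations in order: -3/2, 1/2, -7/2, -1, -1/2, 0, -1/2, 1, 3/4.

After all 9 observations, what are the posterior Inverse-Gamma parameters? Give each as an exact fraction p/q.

obs 1: x=-3/2 → posterior Inverse-Gamma(5, 19/2)
obs 2: x=1/2 → posterior Inverse-Gamma(11/2, 10)
obs 3: x=-7/2 → posterior Inverse-Gamma(6, 29/2)
obs 4: x=-1 → posterior Inverse-Gamma(13/2, 117/8)
obs 5: x=-1/2 → posterior Inverse-Gamma(7, 117/8)
obs 6: x=0 → posterior Inverse-Gamma(15/2, 59/4)
obs 7: x=-1/2 → posterior Inverse-Gamma(8, 59/4)
obs 8: x=1 → posterior Inverse-Gamma(17/2, 127/8)
obs 9: x=3/4 → posterior Inverse-Gamma(9, 533/32)

alpha=9, beta=533/32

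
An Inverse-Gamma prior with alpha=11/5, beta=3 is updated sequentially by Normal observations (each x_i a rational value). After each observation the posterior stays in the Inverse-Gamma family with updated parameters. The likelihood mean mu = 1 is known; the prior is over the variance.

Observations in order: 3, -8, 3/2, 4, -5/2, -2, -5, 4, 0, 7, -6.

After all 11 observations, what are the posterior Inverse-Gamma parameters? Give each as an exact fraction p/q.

obs 1: x=3 → posterior Inverse-Gamma(27/10, 5)
obs 2: x=-8 → posterior Inverse-Gamma(16/5, 91/2)
obs 3: x=3/2 → posterior Inverse-Gamma(37/10, 365/8)
obs 4: x=4 → posterior Inverse-Gamma(21/5, 401/8)
obs 5: x=-5/2 → posterior Inverse-Gamma(47/10, 225/4)
obs 6: x=-2 → posterior Inverse-Gamma(26/5, 243/4)
obs 7: x=-5 → posterior Inverse-Gamma(57/10, 315/4)
obs 8: x=4 → posterior Inverse-Gamma(31/5, 333/4)
obs 9: x=0 → posterior Inverse-Gamma(67/10, 335/4)
obs 10: x=7 → posterior Inverse-Gamma(36/5, 407/4)
obs 11: x=-6 → posterior Inverse-Gamma(77/10, 505/4)

alpha=77/10, beta=505/4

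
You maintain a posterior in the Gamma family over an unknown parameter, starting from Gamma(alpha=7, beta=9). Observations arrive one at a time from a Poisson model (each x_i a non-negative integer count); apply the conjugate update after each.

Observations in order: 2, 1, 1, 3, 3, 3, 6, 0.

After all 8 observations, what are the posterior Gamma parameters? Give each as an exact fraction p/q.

alpha=26, beta=17

obs 1: x=2 → posterior Gamma(9, 10)
obs 2: x=1 → posterior Gamma(10, 11)
obs 3: x=1 → posterior Gamma(11, 12)
obs 4: x=3 → posterior Gamma(14, 13)
obs 5: x=3 → posterior Gamma(17, 14)
obs 6: x=3 → posterior Gamma(20, 15)
obs 7: x=6 → posterior Gamma(26, 16)
obs 8: x=0 → posterior Gamma(26, 17)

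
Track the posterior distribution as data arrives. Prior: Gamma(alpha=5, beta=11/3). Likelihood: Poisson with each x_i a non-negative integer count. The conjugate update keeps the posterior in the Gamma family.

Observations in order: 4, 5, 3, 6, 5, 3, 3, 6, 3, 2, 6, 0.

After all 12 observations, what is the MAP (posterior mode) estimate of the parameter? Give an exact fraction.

150/47

obs 1: x=4 → posterior Gamma(9, 14/3)
obs 2: x=5 → posterior Gamma(14, 17/3)
obs 3: x=3 → posterior Gamma(17, 20/3)
obs 4: x=6 → posterior Gamma(23, 23/3)
obs 5: x=5 → posterior Gamma(28, 26/3)
obs 6: x=3 → posterior Gamma(31, 29/3)
obs 7: x=3 → posterior Gamma(34, 32/3)
obs 8: x=6 → posterior Gamma(40, 35/3)
obs 9: x=3 → posterior Gamma(43, 38/3)
obs 10: x=2 → posterior Gamma(45, 41/3)
obs 11: x=6 → posterior Gamma(51, 44/3)
obs 12: x=0 → posterior Gamma(51, 47/3)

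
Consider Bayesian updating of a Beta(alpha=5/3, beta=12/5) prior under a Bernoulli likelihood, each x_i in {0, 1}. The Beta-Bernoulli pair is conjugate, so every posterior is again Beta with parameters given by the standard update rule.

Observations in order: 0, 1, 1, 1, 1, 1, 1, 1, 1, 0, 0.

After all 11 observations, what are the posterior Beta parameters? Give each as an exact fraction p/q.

alpha=29/3, beta=27/5

obs 1: x=0 → posterior Beta(5/3, 17/5)
obs 2: x=1 → posterior Beta(8/3, 17/5)
obs 3: x=1 → posterior Beta(11/3, 17/5)
obs 4: x=1 → posterior Beta(14/3, 17/5)
obs 5: x=1 → posterior Beta(17/3, 17/5)
obs 6: x=1 → posterior Beta(20/3, 17/5)
obs 7: x=1 → posterior Beta(23/3, 17/5)
obs 8: x=1 → posterior Beta(26/3, 17/5)
obs 9: x=1 → posterior Beta(29/3, 17/5)
obs 10: x=0 → posterior Beta(29/3, 22/5)
obs 11: x=0 → posterior Beta(29/3, 27/5)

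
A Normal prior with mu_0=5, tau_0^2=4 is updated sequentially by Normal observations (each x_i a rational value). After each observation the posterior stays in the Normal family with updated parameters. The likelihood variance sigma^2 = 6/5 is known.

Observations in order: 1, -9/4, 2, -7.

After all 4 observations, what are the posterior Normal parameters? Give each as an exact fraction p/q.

mu_0=-95/86, tau_0^2=12/43

obs 1: x=1 → posterior Normal(25/13, 12/13)
obs 2: x=-9/4 → posterior Normal(5/46, 12/23)
obs 3: x=2 → posterior Normal(15/22, 4/11)
obs 4: x=-7 → posterior Normal(-95/86, 12/43)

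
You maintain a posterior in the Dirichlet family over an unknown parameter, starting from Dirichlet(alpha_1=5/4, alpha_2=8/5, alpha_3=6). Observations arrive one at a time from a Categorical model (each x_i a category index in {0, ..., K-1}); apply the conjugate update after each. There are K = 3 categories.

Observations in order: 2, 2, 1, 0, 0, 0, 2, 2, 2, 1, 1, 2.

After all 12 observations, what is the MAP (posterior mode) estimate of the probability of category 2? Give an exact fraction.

220/357

obs 1: x=2 → posterior Dirichlet(5/4, 8/5, 7)
obs 2: x=2 → posterior Dirichlet(5/4, 8/5, 8)
obs 3: x=1 → posterior Dirichlet(5/4, 13/5, 8)
obs 4: x=0 → posterior Dirichlet(9/4, 13/5, 8)
obs 5: x=0 → posterior Dirichlet(13/4, 13/5, 8)
obs 6: x=0 → posterior Dirichlet(17/4, 13/5, 8)
obs 7: x=2 → posterior Dirichlet(17/4, 13/5, 9)
obs 8: x=2 → posterior Dirichlet(17/4, 13/5, 10)
obs 9: x=2 → posterior Dirichlet(17/4, 13/5, 11)
obs 10: x=1 → posterior Dirichlet(17/4, 18/5, 11)
obs 11: x=1 → posterior Dirichlet(17/4, 23/5, 11)
obs 12: x=2 → posterior Dirichlet(17/4, 23/5, 12)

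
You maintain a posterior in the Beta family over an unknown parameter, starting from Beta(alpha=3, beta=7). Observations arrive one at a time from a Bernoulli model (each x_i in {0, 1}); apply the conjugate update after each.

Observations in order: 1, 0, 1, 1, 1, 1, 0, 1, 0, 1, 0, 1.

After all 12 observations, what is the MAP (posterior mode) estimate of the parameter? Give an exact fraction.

1/2

obs 1: x=1 → posterior Beta(4, 7)
obs 2: x=0 → posterior Beta(4, 8)
obs 3: x=1 → posterior Beta(5, 8)
obs 4: x=1 → posterior Beta(6, 8)
obs 5: x=1 → posterior Beta(7, 8)
obs 6: x=1 → posterior Beta(8, 8)
obs 7: x=0 → posterior Beta(8, 9)
obs 8: x=1 → posterior Beta(9, 9)
obs 9: x=0 → posterior Beta(9, 10)
obs 10: x=1 → posterior Beta(10, 10)
obs 11: x=0 → posterior Beta(10, 11)
obs 12: x=1 → posterior Beta(11, 11)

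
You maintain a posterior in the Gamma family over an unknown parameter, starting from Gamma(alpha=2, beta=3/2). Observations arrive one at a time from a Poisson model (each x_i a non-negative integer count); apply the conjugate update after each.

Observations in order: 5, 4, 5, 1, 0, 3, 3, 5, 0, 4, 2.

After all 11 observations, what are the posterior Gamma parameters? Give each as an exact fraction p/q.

obs 1: x=5 → posterior Gamma(7, 5/2)
obs 2: x=4 → posterior Gamma(11, 7/2)
obs 3: x=5 → posterior Gamma(16, 9/2)
obs 4: x=1 → posterior Gamma(17, 11/2)
obs 5: x=0 → posterior Gamma(17, 13/2)
obs 6: x=3 → posterior Gamma(20, 15/2)
obs 7: x=3 → posterior Gamma(23, 17/2)
obs 8: x=5 → posterior Gamma(28, 19/2)
obs 9: x=0 → posterior Gamma(28, 21/2)
obs 10: x=4 → posterior Gamma(32, 23/2)
obs 11: x=2 → posterior Gamma(34, 25/2)

alpha=34, beta=25/2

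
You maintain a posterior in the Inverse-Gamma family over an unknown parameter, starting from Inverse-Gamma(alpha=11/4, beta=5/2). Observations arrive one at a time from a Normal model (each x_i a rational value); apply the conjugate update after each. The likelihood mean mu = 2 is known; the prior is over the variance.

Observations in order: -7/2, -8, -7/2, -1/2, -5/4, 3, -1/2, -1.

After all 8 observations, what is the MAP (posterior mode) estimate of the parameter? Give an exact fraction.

3177/248

obs 1: x=-7/2 → posterior Inverse-Gamma(13/4, 141/8)
obs 2: x=-8 → posterior Inverse-Gamma(15/4, 541/8)
obs 3: x=-7/2 → posterior Inverse-Gamma(17/4, 331/4)
obs 4: x=-1/2 → posterior Inverse-Gamma(19/4, 687/8)
obs 5: x=-5/4 → posterior Inverse-Gamma(21/4, 2917/32)
obs 6: x=3 → posterior Inverse-Gamma(23/4, 2933/32)
obs 7: x=-1/2 → posterior Inverse-Gamma(25/4, 3033/32)
obs 8: x=-1 → posterior Inverse-Gamma(27/4, 3177/32)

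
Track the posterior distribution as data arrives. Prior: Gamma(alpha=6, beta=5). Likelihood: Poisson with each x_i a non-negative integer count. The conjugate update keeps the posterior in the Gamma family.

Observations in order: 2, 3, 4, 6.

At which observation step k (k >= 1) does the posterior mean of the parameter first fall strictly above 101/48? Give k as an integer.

k = 4

obs 1: x=2 → posterior Gamma(8, 6)
obs 2: x=3 → posterior Gamma(11, 7)
obs 3: x=4 → posterior Gamma(15, 8)
obs 4: x=6 → posterior Gamma(21, 9)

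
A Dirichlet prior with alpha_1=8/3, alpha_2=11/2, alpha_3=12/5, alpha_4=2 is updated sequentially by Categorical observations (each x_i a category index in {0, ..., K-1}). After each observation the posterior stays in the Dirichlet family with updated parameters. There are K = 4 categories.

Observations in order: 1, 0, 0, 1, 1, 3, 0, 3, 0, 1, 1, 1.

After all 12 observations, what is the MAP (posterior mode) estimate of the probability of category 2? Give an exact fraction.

obs 1: x=1 → posterior Dirichlet(8/3, 13/2, 12/5, 2)
obs 2: x=0 → posterior Dirichlet(11/3, 13/2, 12/5, 2)
obs 3: x=0 → posterior Dirichlet(14/3, 13/2, 12/5, 2)
obs 4: x=1 → posterior Dirichlet(14/3, 15/2, 12/5, 2)
obs 5: x=1 → posterior Dirichlet(14/3, 17/2, 12/5, 2)
obs 6: x=3 → posterior Dirichlet(14/3, 17/2, 12/5, 3)
obs 7: x=0 → posterior Dirichlet(17/3, 17/2, 12/5, 3)
obs 8: x=3 → posterior Dirichlet(17/3, 17/2, 12/5, 4)
obs 9: x=0 → posterior Dirichlet(20/3, 17/2, 12/5, 4)
obs 10: x=1 → posterior Dirichlet(20/3, 19/2, 12/5, 4)
obs 11: x=1 → posterior Dirichlet(20/3, 21/2, 12/5, 4)
obs 12: x=1 → posterior Dirichlet(20/3, 23/2, 12/5, 4)

42/617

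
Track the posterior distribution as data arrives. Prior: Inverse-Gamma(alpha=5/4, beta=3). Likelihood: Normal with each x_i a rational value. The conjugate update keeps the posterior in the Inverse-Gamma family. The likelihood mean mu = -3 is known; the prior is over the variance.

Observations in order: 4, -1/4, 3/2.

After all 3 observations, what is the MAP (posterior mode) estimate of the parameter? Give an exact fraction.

obs 1: x=4 → posterior Inverse-Gamma(7/4, 55/2)
obs 2: x=-1/4 → posterior Inverse-Gamma(9/4, 1001/32)
obs 3: x=3/2 → posterior Inverse-Gamma(11/4, 1325/32)

265/24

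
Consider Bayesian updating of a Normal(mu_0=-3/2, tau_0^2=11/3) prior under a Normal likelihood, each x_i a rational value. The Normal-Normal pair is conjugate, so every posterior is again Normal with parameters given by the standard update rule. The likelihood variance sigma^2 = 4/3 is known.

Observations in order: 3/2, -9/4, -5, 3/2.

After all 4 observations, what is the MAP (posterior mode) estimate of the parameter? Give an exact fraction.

-211/192

obs 1: x=3/2 → posterior Normal(7/10, 44/45)
obs 2: x=-9/4 → posterior Normal(-57/104, 22/39)
obs 3: x=-5 → posterior Normal(-277/148, 44/111)
obs 4: x=3/2 → posterior Normal(-211/192, 11/36)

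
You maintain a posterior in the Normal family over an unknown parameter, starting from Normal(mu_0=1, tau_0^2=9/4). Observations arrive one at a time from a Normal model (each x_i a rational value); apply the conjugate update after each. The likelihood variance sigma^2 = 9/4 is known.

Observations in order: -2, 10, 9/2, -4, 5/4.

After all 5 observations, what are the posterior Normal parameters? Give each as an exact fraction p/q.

obs 1: x=-2 → posterior Normal(-1/2, 9/8)
obs 2: x=10 → posterior Normal(3, 3/4)
obs 3: x=9/2 → posterior Normal(27/8, 9/16)
obs 4: x=-4 → posterior Normal(19/10, 9/20)
obs 5: x=5/4 → posterior Normal(43/24, 3/8)

mu_0=43/24, tau_0^2=3/8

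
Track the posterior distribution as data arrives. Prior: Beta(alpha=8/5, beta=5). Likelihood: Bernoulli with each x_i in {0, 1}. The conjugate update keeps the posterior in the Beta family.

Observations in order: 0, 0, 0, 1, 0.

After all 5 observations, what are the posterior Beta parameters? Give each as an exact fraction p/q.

obs 1: x=0 → posterior Beta(8/5, 6)
obs 2: x=0 → posterior Beta(8/5, 7)
obs 3: x=0 → posterior Beta(8/5, 8)
obs 4: x=1 → posterior Beta(13/5, 8)
obs 5: x=0 → posterior Beta(13/5, 9)

alpha=13/5, beta=9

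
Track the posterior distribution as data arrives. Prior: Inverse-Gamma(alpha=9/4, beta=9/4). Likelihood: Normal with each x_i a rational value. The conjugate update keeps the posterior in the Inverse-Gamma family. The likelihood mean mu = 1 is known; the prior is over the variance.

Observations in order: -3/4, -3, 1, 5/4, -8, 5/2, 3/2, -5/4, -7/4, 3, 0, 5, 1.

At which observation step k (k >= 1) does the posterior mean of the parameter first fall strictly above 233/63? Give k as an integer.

k = 2

obs 1: x=-3/4 → posterior Inverse-Gamma(11/4, 121/32)
obs 2: x=-3 → posterior Inverse-Gamma(13/4, 377/32)
obs 3: x=1 → posterior Inverse-Gamma(15/4, 377/32)
obs 4: x=5/4 → posterior Inverse-Gamma(17/4, 189/16)
obs 5: x=-8 → posterior Inverse-Gamma(19/4, 837/16)
obs 6: x=5/2 → posterior Inverse-Gamma(21/4, 855/16)
obs 7: x=3/2 → posterior Inverse-Gamma(23/4, 857/16)
obs 8: x=-5/4 → posterior Inverse-Gamma(25/4, 1795/32)
obs 9: x=-7/4 → posterior Inverse-Gamma(27/4, 479/8)
obs 10: x=3 → posterior Inverse-Gamma(29/4, 495/8)
obs 11: x=0 → posterior Inverse-Gamma(31/4, 499/8)
obs 12: x=5 → posterior Inverse-Gamma(33/4, 563/8)
obs 13: x=1 → posterior Inverse-Gamma(35/4, 563/8)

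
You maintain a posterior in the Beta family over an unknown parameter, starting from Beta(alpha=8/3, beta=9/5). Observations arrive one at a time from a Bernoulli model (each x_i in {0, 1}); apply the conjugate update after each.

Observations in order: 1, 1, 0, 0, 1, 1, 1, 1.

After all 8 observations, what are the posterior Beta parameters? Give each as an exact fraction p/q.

alpha=26/3, beta=19/5

obs 1: x=1 → posterior Beta(11/3, 9/5)
obs 2: x=1 → posterior Beta(14/3, 9/5)
obs 3: x=0 → posterior Beta(14/3, 14/5)
obs 4: x=0 → posterior Beta(14/3, 19/5)
obs 5: x=1 → posterior Beta(17/3, 19/5)
obs 6: x=1 → posterior Beta(20/3, 19/5)
obs 7: x=1 → posterior Beta(23/3, 19/5)
obs 8: x=1 → posterior Beta(26/3, 19/5)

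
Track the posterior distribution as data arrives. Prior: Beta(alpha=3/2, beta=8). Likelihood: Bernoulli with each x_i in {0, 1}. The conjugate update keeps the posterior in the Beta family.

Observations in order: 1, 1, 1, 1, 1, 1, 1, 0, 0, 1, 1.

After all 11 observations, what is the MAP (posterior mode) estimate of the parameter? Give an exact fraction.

obs 1: x=1 → posterior Beta(5/2, 8)
obs 2: x=1 → posterior Beta(7/2, 8)
obs 3: x=1 → posterior Beta(9/2, 8)
obs 4: x=1 → posterior Beta(11/2, 8)
obs 5: x=1 → posterior Beta(13/2, 8)
obs 6: x=1 → posterior Beta(15/2, 8)
obs 7: x=1 → posterior Beta(17/2, 8)
obs 8: x=0 → posterior Beta(17/2, 9)
obs 9: x=0 → posterior Beta(17/2, 10)
obs 10: x=1 → posterior Beta(19/2, 10)
obs 11: x=1 → posterior Beta(21/2, 10)

19/37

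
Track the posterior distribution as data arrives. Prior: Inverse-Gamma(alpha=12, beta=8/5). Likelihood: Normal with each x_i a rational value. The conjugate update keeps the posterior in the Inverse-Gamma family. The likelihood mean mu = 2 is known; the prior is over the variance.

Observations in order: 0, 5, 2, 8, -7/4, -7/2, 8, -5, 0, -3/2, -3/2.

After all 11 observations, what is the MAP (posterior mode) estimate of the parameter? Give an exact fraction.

16801/2960

obs 1: x=0 → posterior Inverse-Gamma(25/2, 18/5)
obs 2: x=5 → posterior Inverse-Gamma(13, 81/10)
obs 3: x=2 → posterior Inverse-Gamma(27/2, 81/10)
obs 4: x=8 → posterior Inverse-Gamma(14, 261/10)
obs 5: x=-7/4 → posterior Inverse-Gamma(29/2, 5301/160)
obs 6: x=-7/2 → posterior Inverse-Gamma(15, 7721/160)
obs 7: x=8 → posterior Inverse-Gamma(31/2, 10601/160)
obs 8: x=-5 → posterior Inverse-Gamma(16, 14521/160)
obs 9: x=0 → posterior Inverse-Gamma(33/2, 14841/160)
obs 10: x=-3/2 → posterior Inverse-Gamma(17, 15821/160)
obs 11: x=-3/2 → posterior Inverse-Gamma(35/2, 16801/160)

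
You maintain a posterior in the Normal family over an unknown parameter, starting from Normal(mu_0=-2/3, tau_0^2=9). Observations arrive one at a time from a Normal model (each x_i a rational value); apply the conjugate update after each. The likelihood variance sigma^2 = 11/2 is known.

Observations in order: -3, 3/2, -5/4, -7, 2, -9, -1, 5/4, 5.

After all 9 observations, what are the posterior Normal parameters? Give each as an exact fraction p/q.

mu_0=-643/519, tau_0^2=99/173

obs 1: x=-3 → posterior Normal(-184/87, 99/29)
obs 2: x=3/2 → posterior Normal(-103/141, 99/47)
obs 3: x=-5/4 → posterior Normal(-341/390, 99/65)
obs 4: x=-7 → posterior Normal(-1097/498, 99/83)
obs 5: x=2 → posterior Normal(-881/606, 99/101)
obs 6: x=-9 → posterior Normal(-109/42, 99/119)
obs 7: x=-1 → posterior Normal(-1961/822, 99/137)
obs 8: x=5/4 → posterior Normal(-913/465, 99/155)
obs 9: x=5 → posterior Normal(-643/519, 99/173)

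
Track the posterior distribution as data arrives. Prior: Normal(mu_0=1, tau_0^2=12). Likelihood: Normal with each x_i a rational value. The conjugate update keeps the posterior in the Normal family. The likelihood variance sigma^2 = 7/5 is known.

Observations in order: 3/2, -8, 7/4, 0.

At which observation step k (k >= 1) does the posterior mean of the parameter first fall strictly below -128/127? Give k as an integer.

obs 1: x=3/2 → posterior Normal(97/67, 84/67)
obs 2: x=-8 → posterior Normal(-383/127, 84/127)
obs 3: x=7/4 → posterior Normal(-278/187, 84/187)
obs 4: x=0 → posterior Normal(-278/247, 84/247)

k = 2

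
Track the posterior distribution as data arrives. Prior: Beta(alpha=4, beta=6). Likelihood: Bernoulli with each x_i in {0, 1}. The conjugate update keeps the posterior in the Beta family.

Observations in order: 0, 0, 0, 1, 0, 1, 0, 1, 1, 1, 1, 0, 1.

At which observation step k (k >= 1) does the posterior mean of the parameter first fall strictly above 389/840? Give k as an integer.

obs 1: x=0 → posterior Beta(4, 7)
obs 2: x=0 → posterior Beta(4, 8)
obs 3: x=0 → posterior Beta(4, 9)
obs 4: x=1 → posterior Beta(5, 9)
obs 5: x=0 → posterior Beta(5, 10)
obs 6: x=1 → posterior Beta(6, 10)
obs 7: x=0 → posterior Beta(6, 11)
obs 8: x=1 → posterior Beta(7, 11)
obs 9: x=1 → posterior Beta(8, 11)
obs 10: x=1 → posterior Beta(9, 11)
obs 11: x=1 → posterior Beta(10, 11)
obs 12: x=0 → posterior Beta(10, 12)
obs 13: x=1 → posterior Beta(11, 12)

k = 11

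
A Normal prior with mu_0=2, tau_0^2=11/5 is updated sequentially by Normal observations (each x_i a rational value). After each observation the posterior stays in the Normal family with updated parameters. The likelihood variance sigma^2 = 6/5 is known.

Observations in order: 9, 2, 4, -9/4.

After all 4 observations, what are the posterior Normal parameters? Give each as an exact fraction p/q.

obs 1: x=9 → posterior Normal(111/17, 66/85)
obs 2: x=2 → posterior Normal(19/4, 33/70)
obs 3: x=4 → posterior Normal(59/13, 22/65)
obs 4: x=-9/4 → posterior Normal(609/200, 33/125)

mu_0=609/200, tau_0^2=33/125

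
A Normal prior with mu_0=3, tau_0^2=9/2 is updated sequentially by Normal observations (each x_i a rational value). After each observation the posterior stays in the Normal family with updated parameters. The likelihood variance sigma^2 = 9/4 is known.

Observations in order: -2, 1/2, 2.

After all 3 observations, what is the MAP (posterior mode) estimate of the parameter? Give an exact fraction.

obs 1: x=-2 → posterior Normal(-1/3, 3/2)
obs 2: x=1/2 → posterior Normal(0, 9/10)
obs 3: x=2 → posterior Normal(4/7, 9/14)

4/7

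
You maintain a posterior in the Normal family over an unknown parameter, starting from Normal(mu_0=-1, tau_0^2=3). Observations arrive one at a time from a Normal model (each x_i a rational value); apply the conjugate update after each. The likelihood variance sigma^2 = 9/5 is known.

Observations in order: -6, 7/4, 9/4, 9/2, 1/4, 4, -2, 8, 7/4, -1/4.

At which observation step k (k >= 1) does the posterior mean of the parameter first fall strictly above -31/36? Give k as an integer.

k = 3

obs 1: x=-6 → posterior Normal(-33/8, 9/8)
obs 2: x=7/4 → posterior Normal(-97/52, 9/13)
obs 3: x=9/4 → posterior Normal(-13/18, 1/2)
obs 4: x=9/2 → posterior Normal(19/46, 9/23)
obs 5: x=1/4 → posterior Normal(43/112, 9/28)
obs 6: x=4 → posterior Normal(41/44, 3/11)
obs 7: x=-2 → posterior Normal(83/152, 9/38)
obs 8: x=8 → posterior Normal(243/172, 9/43)
obs 9: x=7/4 → posterior Normal(139/96, 3/16)
obs 10: x=-1/4 → posterior Normal(273/212, 9/53)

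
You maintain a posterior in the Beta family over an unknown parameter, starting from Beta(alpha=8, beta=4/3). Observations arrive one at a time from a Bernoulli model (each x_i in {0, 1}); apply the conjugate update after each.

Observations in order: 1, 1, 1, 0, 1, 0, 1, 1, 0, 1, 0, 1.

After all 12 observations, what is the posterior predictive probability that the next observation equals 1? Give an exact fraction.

3/4

obs 1: x=1 → posterior Beta(9, 4/3)
obs 2: x=1 → posterior Beta(10, 4/3)
obs 3: x=1 → posterior Beta(11, 4/3)
obs 4: x=0 → posterior Beta(11, 7/3)
obs 5: x=1 → posterior Beta(12, 7/3)
obs 6: x=0 → posterior Beta(12, 10/3)
obs 7: x=1 → posterior Beta(13, 10/3)
obs 8: x=1 → posterior Beta(14, 10/3)
obs 9: x=0 → posterior Beta(14, 13/3)
obs 10: x=1 → posterior Beta(15, 13/3)
obs 11: x=0 → posterior Beta(15, 16/3)
obs 12: x=1 → posterior Beta(16, 16/3)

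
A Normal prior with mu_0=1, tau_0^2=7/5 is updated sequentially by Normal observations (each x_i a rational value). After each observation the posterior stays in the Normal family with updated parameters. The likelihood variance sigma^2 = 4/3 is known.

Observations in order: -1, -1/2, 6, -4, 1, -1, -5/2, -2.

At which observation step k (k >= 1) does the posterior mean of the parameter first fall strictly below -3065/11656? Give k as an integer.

k = 8

obs 1: x=-1 → posterior Normal(-1/41, 28/41)
obs 2: x=-1/2 → posterior Normal(-23/124, 14/31)
obs 3: x=6 → posterior Normal(229/166, 28/83)
obs 4: x=-4 → posterior Normal(61/208, 7/26)
obs 5: x=1 → posterior Normal(103/250, 28/125)
obs 6: x=-1 → posterior Normal(61/292, 14/73)
obs 7: x=-5/2 → posterior Normal(-22/167, 28/167)
obs 8: x=-2 → posterior Normal(-16/47, 7/47)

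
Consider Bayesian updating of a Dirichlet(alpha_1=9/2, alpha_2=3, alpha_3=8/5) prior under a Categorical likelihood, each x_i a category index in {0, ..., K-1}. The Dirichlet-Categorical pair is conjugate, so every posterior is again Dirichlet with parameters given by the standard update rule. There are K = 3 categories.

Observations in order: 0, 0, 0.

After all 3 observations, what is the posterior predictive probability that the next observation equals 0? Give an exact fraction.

obs 1: x=0 → posterior Dirichlet(11/2, 3, 8/5)
obs 2: x=0 → posterior Dirichlet(13/2, 3, 8/5)
obs 3: x=0 → posterior Dirichlet(15/2, 3, 8/5)

75/121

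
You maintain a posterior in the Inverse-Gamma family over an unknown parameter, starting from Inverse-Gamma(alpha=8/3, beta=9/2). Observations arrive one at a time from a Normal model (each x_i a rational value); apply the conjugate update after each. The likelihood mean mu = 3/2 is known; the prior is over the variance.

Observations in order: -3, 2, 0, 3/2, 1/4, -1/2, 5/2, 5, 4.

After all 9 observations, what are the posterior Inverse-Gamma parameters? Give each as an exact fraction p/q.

alpha=43/6, beta=909/32

obs 1: x=-3 → posterior Inverse-Gamma(19/6, 117/8)
obs 2: x=2 → posterior Inverse-Gamma(11/3, 59/4)
obs 3: x=0 → posterior Inverse-Gamma(25/6, 127/8)
obs 4: x=3/2 → posterior Inverse-Gamma(14/3, 127/8)
obs 5: x=1/4 → posterior Inverse-Gamma(31/6, 533/32)
obs 6: x=-1/2 → posterior Inverse-Gamma(17/3, 597/32)
obs 7: x=5/2 → posterior Inverse-Gamma(37/6, 613/32)
obs 8: x=5 → posterior Inverse-Gamma(20/3, 809/32)
obs 9: x=4 → posterior Inverse-Gamma(43/6, 909/32)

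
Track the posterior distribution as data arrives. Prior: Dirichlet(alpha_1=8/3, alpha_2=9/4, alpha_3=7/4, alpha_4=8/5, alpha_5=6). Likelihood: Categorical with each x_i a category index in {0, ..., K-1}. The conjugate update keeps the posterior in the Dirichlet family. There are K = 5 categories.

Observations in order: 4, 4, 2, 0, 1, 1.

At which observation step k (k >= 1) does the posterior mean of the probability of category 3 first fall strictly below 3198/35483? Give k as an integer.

k = 4

obs 1: x=4 → posterior Dirichlet(8/3, 9/4, 7/4, 8/5, 7)
obs 2: x=4 → posterior Dirichlet(8/3, 9/4, 7/4, 8/5, 8)
obs 3: x=2 → posterior Dirichlet(8/3, 9/4, 11/4, 8/5, 8)
obs 4: x=0 → posterior Dirichlet(11/3, 9/4, 11/4, 8/5, 8)
obs 5: x=1 → posterior Dirichlet(11/3, 13/4, 11/4, 8/5, 8)
obs 6: x=1 → posterior Dirichlet(11/3, 17/4, 11/4, 8/5, 8)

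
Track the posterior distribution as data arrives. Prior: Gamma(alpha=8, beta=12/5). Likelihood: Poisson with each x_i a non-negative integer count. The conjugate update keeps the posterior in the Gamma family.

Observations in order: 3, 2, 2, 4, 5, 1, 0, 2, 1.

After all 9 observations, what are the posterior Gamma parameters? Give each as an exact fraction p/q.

obs 1: x=3 → posterior Gamma(11, 17/5)
obs 2: x=2 → posterior Gamma(13, 22/5)
obs 3: x=2 → posterior Gamma(15, 27/5)
obs 4: x=4 → posterior Gamma(19, 32/5)
obs 5: x=5 → posterior Gamma(24, 37/5)
obs 6: x=1 → posterior Gamma(25, 42/5)
obs 7: x=0 → posterior Gamma(25, 47/5)
obs 8: x=2 → posterior Gamma(27, 52/5)
obs 9: x=1 → posterior Gamma(28, 57/5)

alpha=28, beta=57/5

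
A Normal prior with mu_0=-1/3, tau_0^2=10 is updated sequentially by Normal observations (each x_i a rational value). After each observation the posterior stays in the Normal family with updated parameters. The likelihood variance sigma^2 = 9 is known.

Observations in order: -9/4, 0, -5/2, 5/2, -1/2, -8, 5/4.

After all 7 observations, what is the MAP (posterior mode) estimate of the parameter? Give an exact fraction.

obs 1: x=-9/4 → posterior Normal(-51/38, 90/19)
obs 2: x=0 → posterior Normal(-51/58, 90/29)
obs 3: x=-5/2 → posterior Normal(-101/78, 30/13)
obs 4: x=5/2 → posterior Normal(-51/98, 90/49)
obs 5: x=-1/2 → posterior Normal(-61/118, 90/59)
obs 6: x=-8 → posterior Normal(-221/138, 30/23)
obs 7: x=5/4 → posterior Normal(-98/79, 90/79)

-98/79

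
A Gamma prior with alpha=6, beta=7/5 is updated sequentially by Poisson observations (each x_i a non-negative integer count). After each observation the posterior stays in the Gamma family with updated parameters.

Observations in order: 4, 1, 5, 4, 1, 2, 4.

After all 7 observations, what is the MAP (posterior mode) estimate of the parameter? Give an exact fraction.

65/21

obs 1: x=4 → posterior Gamma(10, 12/5)
obs 2: x=1 → posterior Gamma(11, 17/5)
obs 3: x=5 → posterior Gamma(16, 22/5)
obs 4: x=4 → posterior Gamma(20, 27/5)
obs 5: x=1 → posterior Gamma(21, 32/5)
obs 6: x=2 → posterior Gamma(23, 37/5)
obs 7: x=4 → posterior Gamma(27, 42/5)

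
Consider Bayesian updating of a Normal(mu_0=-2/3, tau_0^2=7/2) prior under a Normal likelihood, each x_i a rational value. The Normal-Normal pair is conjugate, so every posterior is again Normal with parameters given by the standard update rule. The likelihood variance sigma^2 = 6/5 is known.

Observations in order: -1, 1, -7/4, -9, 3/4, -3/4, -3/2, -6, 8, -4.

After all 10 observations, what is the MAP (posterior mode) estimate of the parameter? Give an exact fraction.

-2027/1448

obs 1: x=-1 → posterior Normal(-43/47, 42/47)
obs 2: x=1 → posterior Normal(-4/41, 21/41)
obs 3: x=-7/4 → posterior Normal(-277/468, 14/39)
obs 4: x=-9 → posterior Normal(-1537/608, 21/76)
obs 5: x=3/4 → posterior Normal(-358/187, 42/187)
obs 6: x=-3/4 → posterior Normal(-1537/888, 7/37)
obs 7: x=-3/2 → posterior Normal(-1747/1028, 42/257)
obs 8: x=-6 → posterior Normal(-2587/1168, 21/146)
obs 9: x=8 → posterior Normal(-489/436, 14/109)
obs 10: x=-4 → posterior Normal(-2027/1448, 21/181)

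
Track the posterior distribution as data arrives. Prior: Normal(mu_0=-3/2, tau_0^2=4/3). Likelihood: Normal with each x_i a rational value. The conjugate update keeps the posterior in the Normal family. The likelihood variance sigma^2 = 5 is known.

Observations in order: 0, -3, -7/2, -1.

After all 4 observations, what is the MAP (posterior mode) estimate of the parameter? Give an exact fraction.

-105/62

obs 1: x=0 → posterior Normal(-45/38, 20/19)
obs 2: x=-3 → posterior Normal(-3/2, 20/23)
obs 3: x=-7/2 → posterior Normal(-97/54, 20/27)
obs 4: x=-1 → posterior Normal(-105/62, 20/31)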